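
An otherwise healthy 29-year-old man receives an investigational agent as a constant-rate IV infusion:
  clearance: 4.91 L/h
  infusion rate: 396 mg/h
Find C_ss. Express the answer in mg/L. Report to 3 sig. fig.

80.7 mg/L

At steady state Css = R₀ / CL = 396 / 4.910 = 80.65 mg/L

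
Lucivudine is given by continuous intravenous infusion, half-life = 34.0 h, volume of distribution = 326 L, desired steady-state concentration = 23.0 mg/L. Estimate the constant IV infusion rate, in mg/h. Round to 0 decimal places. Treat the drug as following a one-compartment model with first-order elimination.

153 mg/h

k = ln2 / t½ = 0.693147 / 34.0 = 0.02039 h⁻¹
CL = k × Vd = 0.02039 × 326 = 6.647 L/h
At steady state, infusion rate R₀ = Css × CL = 23.0 × 6.647 = 152.9 mg/h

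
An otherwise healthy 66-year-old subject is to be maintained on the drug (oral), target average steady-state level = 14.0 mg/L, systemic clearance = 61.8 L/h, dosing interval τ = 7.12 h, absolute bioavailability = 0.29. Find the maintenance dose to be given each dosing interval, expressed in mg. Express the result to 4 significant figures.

At steady state, F × (Dose/τ) = Css × CL.
Dose = Css × CL × τ / F = 14.0 × 61.80 × 7.12 / 0.29 = 21240 mg

21240 mg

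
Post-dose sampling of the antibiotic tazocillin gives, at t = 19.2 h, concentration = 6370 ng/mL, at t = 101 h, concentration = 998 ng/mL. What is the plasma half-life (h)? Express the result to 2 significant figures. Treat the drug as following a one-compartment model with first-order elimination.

31 h

k = ln(C₁/C₂) / (t₂ − t₁) = ln(6370/998) / (101 − 19.2)
  = 1.854 / 81.80 = 0.02267 h⁻¹
t½ = ln2 / k = 0.693147 / 0.02267 = 30.58 h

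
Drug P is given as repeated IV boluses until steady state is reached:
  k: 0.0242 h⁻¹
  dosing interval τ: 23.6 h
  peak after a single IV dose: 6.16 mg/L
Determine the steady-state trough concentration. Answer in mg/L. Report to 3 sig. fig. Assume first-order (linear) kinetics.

e^(−kτ) = e^(−0.02420 × 23.6) = 0.5649
Accumulation ratio R = 1 / (1 − e^(−kτ)) = 1 / (1 − 0.5649) = 2.298
Steady-state trough = C₀ × R × e^(−kτ) = 6.16 × 2.298 × 0.5649 = 7.997 mg/L

8.00 mg/L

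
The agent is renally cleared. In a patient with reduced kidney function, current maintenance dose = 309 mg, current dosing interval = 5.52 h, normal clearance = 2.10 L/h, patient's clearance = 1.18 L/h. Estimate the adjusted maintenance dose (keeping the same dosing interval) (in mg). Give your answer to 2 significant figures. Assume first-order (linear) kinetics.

170 mg

To keep the same average steady-state level, dosing rate must scale with clearance.
CL ratio = 1.18 / 2.10 = 0.5619
New dose (same interval) = 309 × 0.5619 = 173.6 mg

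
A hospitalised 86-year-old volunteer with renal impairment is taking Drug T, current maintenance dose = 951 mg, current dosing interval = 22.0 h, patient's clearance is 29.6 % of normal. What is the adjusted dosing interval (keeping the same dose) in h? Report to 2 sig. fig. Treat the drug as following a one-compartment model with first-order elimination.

To keep the same average steady-state level, dosing rate must scale with clearance.
CL ratio = 29.6 / 100 = 0.2960
New interval (same dose) = 22.0 / 0.2960 = 74.32 h

74 h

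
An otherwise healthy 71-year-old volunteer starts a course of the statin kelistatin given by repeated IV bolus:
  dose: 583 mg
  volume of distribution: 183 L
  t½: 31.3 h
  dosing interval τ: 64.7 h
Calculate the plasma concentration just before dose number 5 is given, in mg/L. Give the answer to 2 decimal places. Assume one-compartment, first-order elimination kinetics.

C₀ per dose = Dose / Vd = 583 / 183 = 3.186 mg/L
k = ln2 / t½ = 0.693147 / 31.3 = 0.02215 h⁻¹
Fraction remaining after one interval: r = e^(−kτ) = e^(−0.02215 × 64.7) = 0.2386
Before dose 5, 4 doses have been given (aged 1τ, 2τ, 3τ, 4τ).
C_trough = C₀ × (r + r² + … + r^4) = C₀ × r(1−r^4)/(1−r)
        = 3.186 × 0.2386 × (1 − 0.003241) / (1 − 0.2386) = 0.9952 mg/L

1.00 mg/L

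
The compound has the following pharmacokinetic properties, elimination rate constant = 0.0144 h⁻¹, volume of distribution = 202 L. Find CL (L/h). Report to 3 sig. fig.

CL = k × Vd = 0.0144 × 202 = 2.909 L/h

2.91 L/h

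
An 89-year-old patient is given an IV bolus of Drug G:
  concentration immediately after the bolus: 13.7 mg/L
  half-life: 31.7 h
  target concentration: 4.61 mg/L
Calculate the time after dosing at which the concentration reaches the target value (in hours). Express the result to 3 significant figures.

49.8 h

k = ln2 / t½ = 0.693147 / 31.7 = 0.02187 h⁻¹
t = ln(C₀ / C) / k = ln(13.70 / 4.61) / 0.02187
  = ln(2.972) / 0.02187 = 1.089 / 0.02187 = 49.79 h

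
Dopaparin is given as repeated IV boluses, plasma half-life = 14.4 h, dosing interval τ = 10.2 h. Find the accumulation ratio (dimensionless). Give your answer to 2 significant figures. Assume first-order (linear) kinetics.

k = ln2 / t½ = 0.693147 / 14.4 = 0.04814 h⁻¹
e^(−kτ) = e^(−0.04814 × 10.2) = 0.6120
Accumulation ratio R = 1 / (1 − e^(−kτ)) = 1 / (1 − 0.6120) = 2.577

2.6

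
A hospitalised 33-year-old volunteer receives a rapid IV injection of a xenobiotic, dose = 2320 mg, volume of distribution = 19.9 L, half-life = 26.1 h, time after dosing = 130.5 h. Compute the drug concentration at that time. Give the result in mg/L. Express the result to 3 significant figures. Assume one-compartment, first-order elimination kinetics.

C₀ = Dose / Vd = 2320 / 19.9 = 116.6 mg/L
k = ln2 / t½ = 0.693147 / 26.1 = 0.02656 h⁻¹
t / t½ = 130.5 / 26.1 = 5 half-lives
C = C₀ × (1/2)^5 = 116.6 × 0.03125 = 3.644 mg/L

3.64 mg/L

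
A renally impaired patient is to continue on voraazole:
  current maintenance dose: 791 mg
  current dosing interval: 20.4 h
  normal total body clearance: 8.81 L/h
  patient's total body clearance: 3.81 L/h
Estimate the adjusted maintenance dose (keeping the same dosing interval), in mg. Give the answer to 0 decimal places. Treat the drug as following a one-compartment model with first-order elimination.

To keep the same average steady-state level, dosing rate must scale with clearance.
CL ratio = 3.81 / 8.81 = 0.4325
New dose (same interval) = 791 × 0.4325 = 342.1 mg

342 mg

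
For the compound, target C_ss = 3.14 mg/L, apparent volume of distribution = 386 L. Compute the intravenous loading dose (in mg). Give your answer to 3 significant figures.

LD = Css × Vd = 3.14 × 386 = 1212 mg

1210 mg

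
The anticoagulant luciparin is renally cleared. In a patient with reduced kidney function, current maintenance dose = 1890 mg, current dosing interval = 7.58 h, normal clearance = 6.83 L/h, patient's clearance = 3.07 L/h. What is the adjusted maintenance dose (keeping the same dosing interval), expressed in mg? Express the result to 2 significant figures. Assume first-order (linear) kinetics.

To keep the same average steady-state level, dosing rate must scale with clearance.
CL ratio = 3.07 / 6.83 = 0.4495
New dose (same interval) = 1890 × 0.4495 = 849.6 mg

850 mg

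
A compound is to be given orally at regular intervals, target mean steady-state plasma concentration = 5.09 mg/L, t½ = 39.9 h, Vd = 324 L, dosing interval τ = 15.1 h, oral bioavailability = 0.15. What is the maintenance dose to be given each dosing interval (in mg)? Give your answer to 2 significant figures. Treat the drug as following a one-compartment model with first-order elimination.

k = ln2 / t½ = 0.693147 / 39.9 = 0.01737 h⁻¹
CL = k × Vd = 0.01737 × 324 = 5.628 L/h
At steady state, F × (Dose/τ) = Css × CL.
Dose = Css × CL × τ / F = 5.09 × 5.628 × 15.1 / 0.15 = 2884 mg

2900 mg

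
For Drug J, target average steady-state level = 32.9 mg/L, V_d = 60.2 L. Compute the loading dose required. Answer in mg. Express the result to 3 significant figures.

1980 mg

LD = Css × Vd = 32.9 × 60.2 = 1981 mg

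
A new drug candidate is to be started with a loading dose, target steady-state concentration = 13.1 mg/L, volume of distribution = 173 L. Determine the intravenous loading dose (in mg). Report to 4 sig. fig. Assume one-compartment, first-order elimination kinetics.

2266 mg

LD = Css × Vd = 13.1 × 173 = 2266 mg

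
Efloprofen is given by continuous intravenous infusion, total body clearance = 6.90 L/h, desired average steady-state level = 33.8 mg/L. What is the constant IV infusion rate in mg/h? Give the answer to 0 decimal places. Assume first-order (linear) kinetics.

233 mg/h

At steady state, infusion rate R₀ = Css × CL = 33.8 × 6.900 = 233.2 mg/h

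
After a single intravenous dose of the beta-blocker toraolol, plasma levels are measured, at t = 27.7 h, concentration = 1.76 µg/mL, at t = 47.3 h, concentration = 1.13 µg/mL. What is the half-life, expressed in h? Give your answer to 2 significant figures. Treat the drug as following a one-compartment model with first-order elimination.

k = ln(C₁/C₂) / (t₂ − t₁) = ln(1.76/1.13) / (47.3 − 27.7)
  = 0.4431 / 19.60 = 0.02261 h⁻¹
t½ = ln2 / k = 0.693147 / 0.02261 = 30.66 h

31 h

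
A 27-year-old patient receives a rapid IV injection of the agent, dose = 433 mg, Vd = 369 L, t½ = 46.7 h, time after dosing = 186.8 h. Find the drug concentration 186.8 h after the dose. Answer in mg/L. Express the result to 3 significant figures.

0.0733 mg/L

C₀ = Dose / Vd = 433.0 / 369 = 1.173 mg/L
k = ln2 / t½ = 0.693147 / 46.7 = 0.01484 h⁻¹
t / t½ = 186.8 / 46.7 = 4 half-lives
C = C₀ × (1/2)^4 = 1.173 × 0.06250 = 0.07331 mg/L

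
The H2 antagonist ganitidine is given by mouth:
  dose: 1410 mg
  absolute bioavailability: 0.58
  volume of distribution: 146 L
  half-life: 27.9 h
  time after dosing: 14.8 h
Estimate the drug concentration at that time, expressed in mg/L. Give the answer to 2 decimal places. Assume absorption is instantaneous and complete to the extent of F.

Amount reaching circulation = F × Dose = 0.58 × 1410 = 817.8 mg
C₀ = F·Dose / Vd = 817.8 / 146 = 5.601 mg/L
k = ln2 / t½ = 0.693147 / 27.9 = 0.02484 h⁻¹
C = C₀ · e^(−k·t) = 5.601 × e^(−0.02484 × 14.8)
  = 5.601 × 0.6924 = 3.878 mg/L

3.88 mg/L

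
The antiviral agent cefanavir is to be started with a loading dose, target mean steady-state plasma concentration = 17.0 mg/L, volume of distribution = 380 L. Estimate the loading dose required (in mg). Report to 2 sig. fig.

LD = Css × Vd = 17.0 × 380 = 6460 mg

6500 mg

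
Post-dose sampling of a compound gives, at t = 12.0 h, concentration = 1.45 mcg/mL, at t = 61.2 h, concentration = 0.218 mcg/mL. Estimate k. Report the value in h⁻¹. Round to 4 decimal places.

k = ln(C₁/C₂) / (t₂ − t₁) = ln(1.45/0.218) / (61.2 − 12.0)
  = 1.895 / 49.20 = 0.03852 h⁻¹

0.0385 h⁻¹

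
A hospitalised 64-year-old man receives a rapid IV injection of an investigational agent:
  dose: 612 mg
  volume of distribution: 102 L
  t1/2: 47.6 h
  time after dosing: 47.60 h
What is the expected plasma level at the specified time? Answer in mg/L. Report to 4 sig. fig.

3.000 mg/L

C₀ = Dose / Vd = 612.0 / 102 = 6.000 mg/L
k = ln2 / t½ = 0.693147 / 47.6 = 0.01456 h⁻¹
t / t½ = 47.60 / 47.6 = 1 half-lives
C = C₀ × (1/2)^1 = 6.000 × 0.5000 = 3.000 mg/L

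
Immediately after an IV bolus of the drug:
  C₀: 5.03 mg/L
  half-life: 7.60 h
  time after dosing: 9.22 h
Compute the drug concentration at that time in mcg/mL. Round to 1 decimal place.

2.2 mcg/mL

k = ln2 / t½ = 0.693147 / 7.60 = 0.09120 h⁻¹
C = C₀ · e^(−k·t) = 5.030 × e^(−0.09120 × 9.22)
  = 5.030 × 0.4313 = 2.169 mg/L
(2.169 mg/L = 2.169 mcg/mL)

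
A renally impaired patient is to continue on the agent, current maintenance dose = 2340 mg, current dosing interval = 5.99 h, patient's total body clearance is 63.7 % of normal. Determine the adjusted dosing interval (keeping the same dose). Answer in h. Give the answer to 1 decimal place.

To keep the same average steady-state level, dosing rate must scale with clearance.
CL ratio = 63.7 / 100 = 0.6370
New interval (same dose) = 5.99 / 0.6370 = 9.403 h

9.4 h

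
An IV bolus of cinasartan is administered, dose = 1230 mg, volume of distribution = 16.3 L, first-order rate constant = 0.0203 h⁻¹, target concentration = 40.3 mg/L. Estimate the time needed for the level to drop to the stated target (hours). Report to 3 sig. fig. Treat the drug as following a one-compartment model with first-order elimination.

30.9 h

C₀ = Dose / Vd = 1230 / 16.3 = 75.46 mg/L
t = ln(C₀ / C) / k = ln(75.46 / 40.3) / 0.02030
  = ln(1.872) / 0.02030 = 0.6270 / 0.02030 = 30.89 h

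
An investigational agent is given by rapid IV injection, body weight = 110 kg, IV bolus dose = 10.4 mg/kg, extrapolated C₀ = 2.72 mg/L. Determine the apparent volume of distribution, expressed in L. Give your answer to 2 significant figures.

420 L

Dose = 10.4 × 110 = 1144 mg
Vd = Dose / C₀ = 1144 / 2.72 = 420.6 L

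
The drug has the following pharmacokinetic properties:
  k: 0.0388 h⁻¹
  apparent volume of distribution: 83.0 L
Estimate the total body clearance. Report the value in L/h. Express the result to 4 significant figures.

3.220 L/h

CL = k × Vd = 0.0388 × 83.0 = 3.220 L/h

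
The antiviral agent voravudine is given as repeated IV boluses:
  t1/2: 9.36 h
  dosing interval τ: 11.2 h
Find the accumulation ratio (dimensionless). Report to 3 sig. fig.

k = ln2 / t½ = 0.693147 / 9.36 = 0.07405 h⁻¹
e^(−kτ) = e^(−0.07405 × 11.2) = 0.4363
Accumulation ratio R = 1 / (1 − e^(−kτ)) = 1 / (1 − 0.4363) = 1.774

1.77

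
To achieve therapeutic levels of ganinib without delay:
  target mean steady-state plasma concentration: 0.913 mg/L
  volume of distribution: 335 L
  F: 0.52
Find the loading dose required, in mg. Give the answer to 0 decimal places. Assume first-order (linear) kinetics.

LD = Css × Vd / F = 0.913 × 335 / 0.52 = 588.2 mg

588 mg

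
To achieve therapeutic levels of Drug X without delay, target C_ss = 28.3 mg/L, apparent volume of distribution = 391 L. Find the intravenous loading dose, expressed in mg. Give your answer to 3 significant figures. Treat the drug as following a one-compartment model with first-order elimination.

11100 mg

LD = Css × Vd = 28.3 × 391 = 11070 mg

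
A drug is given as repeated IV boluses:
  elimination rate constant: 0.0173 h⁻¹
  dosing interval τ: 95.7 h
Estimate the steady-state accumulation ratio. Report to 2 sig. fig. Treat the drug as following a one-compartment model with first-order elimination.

e^(−kτ) = e^(−0.01730 × 95.7) = 0.1910
Accumulation ratio R = 1 / (1 − e^(−kτ)) = 1 / (1 − 0.1910) = 1.236

1.2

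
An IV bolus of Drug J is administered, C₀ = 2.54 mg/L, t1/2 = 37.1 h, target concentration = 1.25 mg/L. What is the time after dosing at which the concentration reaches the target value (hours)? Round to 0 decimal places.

38 h

k = ln2 / t½ = 0.693147 / 37.1 = 0.01868 h⁻¹
t = ln(C₀ / C) / k = ln(2.540 / 1.25) / 0.01868
  = ln(2.032) / 0.01868 = 0.7090 / 0.01868 = 37.96 h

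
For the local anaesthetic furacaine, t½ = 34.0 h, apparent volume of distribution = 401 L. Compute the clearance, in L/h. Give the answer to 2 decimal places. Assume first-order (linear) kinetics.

k = ln2 / t½ = 0.693147 / 34.0 = 0.02039 h⁻¹
CL = k × Vd = 0.02039 × 401 = 8.176 L/h

8.18 L/h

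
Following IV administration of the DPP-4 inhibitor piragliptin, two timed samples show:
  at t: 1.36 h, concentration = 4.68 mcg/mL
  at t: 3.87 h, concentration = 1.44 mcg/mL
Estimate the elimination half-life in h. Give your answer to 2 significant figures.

1.5 h

k = ln(C₁/C₂) / (t₂ − t₁) = ln(4.68/1.44) / (3.87 − 1.36)
  = 1.179 / 2.510 = 0.4697 h⁻¹
t½ = ln2 / k = 0.693147 / 0.4697 = 1.476 h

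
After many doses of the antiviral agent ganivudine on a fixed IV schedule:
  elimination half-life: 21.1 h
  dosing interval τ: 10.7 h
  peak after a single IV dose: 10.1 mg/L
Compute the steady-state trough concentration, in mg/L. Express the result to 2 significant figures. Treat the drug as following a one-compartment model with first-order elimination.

k = ln2 / t½ = 0.693147 / 21.1 = 0.03285 h⁻¹
e^(−kτ) = e^(−0.03285 × 10.7) = 0.7036
Accumulation ratio R = 1 / (1 − e^(−kτ)) = 1 / (1 − 0.7036) = 3.374
Steady-state trough = C₀ × R × e^(−kτ) = 10.1 × 3.374 × 0.7036 = 23.98 mg/L

24 mg/L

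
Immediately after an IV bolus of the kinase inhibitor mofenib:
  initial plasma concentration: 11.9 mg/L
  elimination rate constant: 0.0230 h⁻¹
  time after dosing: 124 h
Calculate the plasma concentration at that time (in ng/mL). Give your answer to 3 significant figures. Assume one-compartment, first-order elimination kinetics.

C = C₀ · e^(−k·t) = 11.90 × e^(−0.02300 × 124)
  = 11.90 × 0.05773 = 0.6870 mg/L
Convert: 0.6870 mg/L × 1000 = 687.0 ng/mL

687 ng/mL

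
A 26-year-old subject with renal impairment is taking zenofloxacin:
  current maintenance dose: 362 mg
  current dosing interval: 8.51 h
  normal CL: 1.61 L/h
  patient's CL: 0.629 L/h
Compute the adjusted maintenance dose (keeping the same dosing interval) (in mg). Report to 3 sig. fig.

141 mg

To keep the same average steady-state level, dosing rate must scale with clearance.
CL ratio = 0.629 / 1.61 = 0.3907
New dose (same interval) = 362 × 0.3907 = 141.4 mg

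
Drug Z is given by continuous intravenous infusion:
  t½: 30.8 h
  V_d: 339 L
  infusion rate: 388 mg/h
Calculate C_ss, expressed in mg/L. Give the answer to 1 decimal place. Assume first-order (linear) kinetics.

k = ln2 / t½ = 0.693147 / 30.8 = 0.02250 h⁻¹
CL = k × Vd = 0.02250 × 339 = 7.628 L/h
At steady state Css = R₀ / CL = 388 / 7.628 = 50.87 mg/L

50.9 mg/L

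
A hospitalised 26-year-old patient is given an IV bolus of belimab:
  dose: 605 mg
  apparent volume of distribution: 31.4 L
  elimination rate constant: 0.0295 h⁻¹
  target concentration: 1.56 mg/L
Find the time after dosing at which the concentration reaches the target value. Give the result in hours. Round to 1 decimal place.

85.2 h

C₀ = Dose / Vd = 605.0 / 31.4 = 19.27 mg/L
t = ln(C₀ / C) / k = ln(19.27 / 1.56) / 0.02950
  = ln(12.35) / 0.02950 = 2.514 / 0.02950 = 85.22 h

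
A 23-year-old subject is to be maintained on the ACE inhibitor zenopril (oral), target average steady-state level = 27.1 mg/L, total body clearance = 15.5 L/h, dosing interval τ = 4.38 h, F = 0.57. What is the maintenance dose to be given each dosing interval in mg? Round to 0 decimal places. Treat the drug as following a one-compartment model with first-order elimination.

At steady state, F × (Dose/τ) = Css × CL.
Dose = Css × CL × τ / F = 27.1 × 15.50 × 4.38 / 0.57 = 3228 mg

3228 mg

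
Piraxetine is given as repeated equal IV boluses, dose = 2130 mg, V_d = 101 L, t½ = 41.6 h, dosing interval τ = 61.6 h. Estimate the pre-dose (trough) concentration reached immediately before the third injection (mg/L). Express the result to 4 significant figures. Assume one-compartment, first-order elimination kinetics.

10.26 mg/L

C₀ per dose = Dose / Vd = 2130 / 101 = 21.09 mg/L
k = ln2 / t½ = 0.693147 / 41.6 = 0.01666 h⁻¹
Fraction remaining after one interval: r = e^(−kτ) = e^(−0.01666 × 61.6) = 0.3583
Before dose 3, 2 doses have been given (aged 1τ, 2τ).
C_trough = C₀ × (r + r²) = 21.09 × (0.3583 + 0.1284) = 10.26 mg/L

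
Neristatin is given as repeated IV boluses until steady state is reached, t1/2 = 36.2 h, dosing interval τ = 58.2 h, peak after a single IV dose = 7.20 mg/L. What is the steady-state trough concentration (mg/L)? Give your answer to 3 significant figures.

3.52 mg/L

k = ln2 / t½ = 0.693147 / 36.2 = 0.01915 h⁻¹
e^(−kτ) = e^(−0.01915 × 58.2) = 0.3281
Accumulation ratio R = 1 / (1 − e^(−kτ)) = 1 / (1 − 0.3281) = 1.488
Steady-state trough = C₀ × R × e^(−kτ) = 7.20 × 1.488 × 0.3281 = 3.515 mg/L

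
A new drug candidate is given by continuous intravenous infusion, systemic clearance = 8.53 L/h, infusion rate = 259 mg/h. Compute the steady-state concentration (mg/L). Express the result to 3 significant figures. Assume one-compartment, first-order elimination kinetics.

30.4 mg/L

At steady state Css = R₀ / CL = 259 / 8.530 = 30.36 mg/L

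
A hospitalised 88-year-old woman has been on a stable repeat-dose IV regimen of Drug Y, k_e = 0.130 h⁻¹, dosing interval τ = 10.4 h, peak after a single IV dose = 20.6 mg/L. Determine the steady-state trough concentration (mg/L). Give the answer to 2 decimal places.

e^(−kτ) = e^(−0.1300 × 10.4) = 0.2587
Accumulation ratio R = 1 / (1 − e^(−kτ)) = 1 / (1 − 0.2587) = 1.349
Steady-state trough = C₀ × R × e^(−kτ) = 20.6 × 1.349 × 0.2587 = 7.189 mg/L

7.19 mg/L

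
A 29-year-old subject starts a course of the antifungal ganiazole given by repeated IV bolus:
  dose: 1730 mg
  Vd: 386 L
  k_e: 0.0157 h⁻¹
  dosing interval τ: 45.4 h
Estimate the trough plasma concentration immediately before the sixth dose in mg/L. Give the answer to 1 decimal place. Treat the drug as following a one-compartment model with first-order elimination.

C₀ per dose = Dose / Vd = 1730 / 386 = 4.482 mg/L
Fraction remaining after one interval: r = e^(−kτ) = e^(−0.01570 × 45.4) = 0.4903
Before dose 6, 5 doses have been given (aged 1τ, 2τ, 3τ, 4τ, 5τ).
C_trough = C₀ × (r + r² + … + r^5) = C₀ × r(1−r^5)/(1−r)
        = 4.482 × 0.4903 × (1 − 0.02833) / (1 − 0.4903) = 4.189 mg/L

4.2 mg/L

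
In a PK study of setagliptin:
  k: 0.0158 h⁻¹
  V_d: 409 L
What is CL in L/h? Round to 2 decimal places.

CL = k × Vd = 0.0158 × 409 = 6.462 L/h

6.46 L/h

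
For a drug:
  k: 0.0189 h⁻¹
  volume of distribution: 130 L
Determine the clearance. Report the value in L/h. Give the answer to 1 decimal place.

2.5 L/h

CL = k × Vd = 0.0189 × 130 = 2.457 L/h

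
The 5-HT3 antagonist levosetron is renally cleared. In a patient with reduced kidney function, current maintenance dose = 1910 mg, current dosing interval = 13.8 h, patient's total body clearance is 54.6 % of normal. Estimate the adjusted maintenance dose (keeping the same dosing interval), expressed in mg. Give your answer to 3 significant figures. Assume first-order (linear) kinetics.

1040 mg

To keep the same average steady-state level, dosing rate must scale with clearance.
CL ratio = 54.6 / 100 = 0.5460
New dose (same interval) = 1910 × 0.5460 = 1043 mg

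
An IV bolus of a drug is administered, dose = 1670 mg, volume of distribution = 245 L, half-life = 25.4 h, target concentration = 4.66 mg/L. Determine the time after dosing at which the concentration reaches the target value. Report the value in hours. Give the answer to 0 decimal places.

14 h

C₀ = Dose / Vd = 1670 / 245 = 6.816 mg/L
k = ln2 / t½ = 0.693147 / 25.4 = 0.02729 h⁻¹
t = ln(C₀ / C) / k = ln(6.816 / 4.66) / 0.02729
  = ln(1.463) / 0.02729 = 0.3805 / 0.02729 = 13.94 h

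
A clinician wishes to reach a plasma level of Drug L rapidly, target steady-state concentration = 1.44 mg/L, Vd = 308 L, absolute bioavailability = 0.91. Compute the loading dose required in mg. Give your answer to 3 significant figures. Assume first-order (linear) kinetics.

LD = Css × Vd / F = 1.44 × 308 / 0.91 = 487.4 mg

487 mg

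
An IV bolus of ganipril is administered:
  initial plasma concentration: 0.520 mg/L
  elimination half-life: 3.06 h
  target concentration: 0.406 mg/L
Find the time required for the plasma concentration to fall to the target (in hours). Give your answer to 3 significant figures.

1.09 h

k = ln2 / t½ = 0.693147 / 3.06 = 0.2265 h⁻¹
t = ln(C₀ / C) / k = ln(0.5200 / 0.406) / 0.2265
  = ln(1.281) / 0.2265 = 0.2476 / 0.2265 = 1.093 h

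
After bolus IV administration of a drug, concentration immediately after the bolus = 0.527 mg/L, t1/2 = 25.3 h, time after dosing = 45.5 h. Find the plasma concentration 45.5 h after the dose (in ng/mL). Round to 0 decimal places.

152 ng/mL

k = ln2 / t½ = 0.693147 / 25.3 = 0.02740 h⁻¹
C = C₀ · e^(−k·t) = 0.5270 × e^(−0.02740 × 45.5)
  = 0.5270 × 0.2875 = 0.1515 mg/L
Convert: 0.1515 mg/L × 1000 = 151.5 ng/mL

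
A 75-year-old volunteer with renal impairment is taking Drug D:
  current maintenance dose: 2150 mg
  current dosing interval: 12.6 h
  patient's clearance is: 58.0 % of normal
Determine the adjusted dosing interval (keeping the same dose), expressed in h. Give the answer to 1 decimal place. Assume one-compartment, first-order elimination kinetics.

21.7 h

To keep the same average steady-state level, dosing rate must scale with clearance.
CL ratio = 58.0 / 100 = 0.5800
New interval (same dose) = 12.6 / 0.5800 = 21.72 h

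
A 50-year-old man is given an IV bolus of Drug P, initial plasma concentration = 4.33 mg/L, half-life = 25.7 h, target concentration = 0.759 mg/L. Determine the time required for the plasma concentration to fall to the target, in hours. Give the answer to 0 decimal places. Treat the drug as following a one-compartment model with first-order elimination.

65 h

k = ln2 / t½ = 0.693147 / 25.7 = 0.02697 h⁻¹
t = ln(C₀ / C) / k = ln(4.330 / 0.759) / 0.02697
  = ln(5.705) / 0.02697 = 1.741 / 0.02697 = 64.55 h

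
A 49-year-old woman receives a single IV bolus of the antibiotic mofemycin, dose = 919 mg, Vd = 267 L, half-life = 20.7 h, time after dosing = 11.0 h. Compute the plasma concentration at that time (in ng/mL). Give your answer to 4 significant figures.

C₀ = Dose / Vd = 919.0 / 267 = 3.442 mg/L
k = ln2 / t½ = 0.693147 / 20.7 = 0.03349 h⁻¹
C = C₀ · e^(−k·t) = 3.442 × e^(−0.03349 × 11.0)
  = 3.442 × 0.6918 = 2.381 mg/L
Convert: 2.381 mg/L × 1000 = 2381 ng/mL

2381 ng/mL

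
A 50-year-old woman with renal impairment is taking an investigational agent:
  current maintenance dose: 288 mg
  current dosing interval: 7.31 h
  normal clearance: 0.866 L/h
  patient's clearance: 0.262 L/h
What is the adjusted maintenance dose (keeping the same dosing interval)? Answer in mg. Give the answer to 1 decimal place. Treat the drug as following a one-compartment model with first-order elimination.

87.1 mg

To keep the same average steady-state level, dosing rate must scale with clearance.
CL ratio = 0.262 / 0.866 = 0.3025
New dose (same interval) = 288 × 0.3025 = 87.12 mg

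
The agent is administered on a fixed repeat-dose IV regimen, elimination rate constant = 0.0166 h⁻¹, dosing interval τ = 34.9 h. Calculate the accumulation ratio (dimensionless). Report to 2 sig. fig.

e^(−kτ) = e^(−0.01660 × 34.9) = 0.5603
Accumulation ratio R = 1 / (1 − e^(−kτ)) = 1 / (1 − 0.5603) = 2.274

2.3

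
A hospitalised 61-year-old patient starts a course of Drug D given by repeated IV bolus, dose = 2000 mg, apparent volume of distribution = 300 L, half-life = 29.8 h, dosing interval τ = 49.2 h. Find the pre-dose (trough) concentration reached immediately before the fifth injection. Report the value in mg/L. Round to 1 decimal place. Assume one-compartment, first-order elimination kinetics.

3.1 mg/L

C₀ per dose = Dose / Vd = 2000 / 300 = 6.667 mg/L
k = ln2 / t½ = 0.693147 / 29.8 = 0.02326 h⁻¹
Fraction remaining after one interval: r = e^(−kτ) = e^(−0.02326 × 49.2) = 0.3184
Before dose 5, 4 doses have been given (aged 1τ, 2τ, 3τ, 4τ).
C_trough = C₀ × (r + r² + … + r^4) = C₀ × r(1−r^4)/(1−r)
        = 6.667 × 0.3184 × (1 − 0.01028) / (1 − 0.3184) = 3.082 mg/L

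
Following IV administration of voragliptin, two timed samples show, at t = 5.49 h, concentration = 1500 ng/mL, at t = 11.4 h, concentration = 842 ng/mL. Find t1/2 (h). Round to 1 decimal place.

7.1 h

k = ln(C₁/C₂) / (t₂ − t₁) = ln(1500/842) / (11.4 − 5.49)
  = 0.5774 / 5.910 = 0.09770 h⁻¹
t½ = ln2 / k = 0.693147 / 0.09770 = 7.095 h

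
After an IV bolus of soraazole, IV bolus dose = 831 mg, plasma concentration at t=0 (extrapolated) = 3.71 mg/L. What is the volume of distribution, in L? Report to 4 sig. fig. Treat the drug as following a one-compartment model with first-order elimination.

Vd = Dose / C₀ = 831.0 / 3.71 = 224.0 L

224.0 L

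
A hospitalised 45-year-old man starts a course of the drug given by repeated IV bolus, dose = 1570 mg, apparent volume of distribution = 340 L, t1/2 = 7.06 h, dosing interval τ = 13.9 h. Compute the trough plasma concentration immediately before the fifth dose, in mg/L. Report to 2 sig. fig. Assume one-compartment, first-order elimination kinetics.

C₀ per dose = Dose / Vd = 1570 / 340 = 4.618 mg/L
k = ln2 / t½ = 0.693147 / 7.06 = 0.09818 h⁻¹
Fraction remaining after one interval: r = e^(−kτ) = e^(−0.09818 × 13.9) = 0.2555
Before dose 5, 4 doses have been given (aged 1τ, 2τ, 3τ, 4τ).
C_trough = C₀ × (r + r² + … + r^4) = C₀ × r(1−r^4)/(1−r)
        = 4.618 × 0.2555 × (1 − 0.004262) / (1 − 0.2555) = 1.578 mg/L

1.6 mg/L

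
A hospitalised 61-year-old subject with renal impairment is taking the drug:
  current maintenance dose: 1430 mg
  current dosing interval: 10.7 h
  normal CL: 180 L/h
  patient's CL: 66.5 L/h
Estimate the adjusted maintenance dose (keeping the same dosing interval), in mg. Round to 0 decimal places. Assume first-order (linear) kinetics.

To keep the same average steady-state level, dosing rate must scale with clearance.
CL ratio = 66.5 / 180 = 0.3694
New dose (same interval) = 1430 × 0.3694 = 528.2 mg

528 mg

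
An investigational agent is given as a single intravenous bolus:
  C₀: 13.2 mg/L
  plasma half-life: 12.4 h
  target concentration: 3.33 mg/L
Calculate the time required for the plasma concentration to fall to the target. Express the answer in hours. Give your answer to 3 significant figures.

k = ln2 / t½ = 0.693147 / 12.4 = 0.05590 h⁻¹
t = ln(C₀ / C) / k = ln(13.20 / 3.33) / 0.05590
  = ln(3.964) / 0.05590 = 1.377 / 0.05590 = 24.63 h

24.6 h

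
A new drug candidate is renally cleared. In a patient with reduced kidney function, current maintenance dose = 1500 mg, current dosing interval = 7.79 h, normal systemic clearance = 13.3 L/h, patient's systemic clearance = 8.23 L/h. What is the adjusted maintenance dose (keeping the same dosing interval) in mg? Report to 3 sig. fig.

To keep the same average steady-state level, dosing rate must scale with clearance.
CL ratio = 8.23 / 13.3 = 0.6188
New dose (same interval) = 1500 × 0.6188 = 928.2 mg

928 mg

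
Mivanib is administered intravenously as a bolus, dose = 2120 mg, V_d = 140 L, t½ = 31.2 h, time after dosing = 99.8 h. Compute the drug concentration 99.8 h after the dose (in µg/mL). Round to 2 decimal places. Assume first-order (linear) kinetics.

C₀ = Dose / Vd = 2120 / 140 = 15.14 mg/L
k = ln2 / t½ = 0.693147 / 31.2 = 0.02222 h⁻¹
C = C₀ · e^(−k·t) = 15.14 × e^(−0.02222 × 99.8)
  = 15.14 × 0.1089 = 1.649 mg/L
(1.649 mg/L = 1.649 µg/mL)

1.65 µg/mL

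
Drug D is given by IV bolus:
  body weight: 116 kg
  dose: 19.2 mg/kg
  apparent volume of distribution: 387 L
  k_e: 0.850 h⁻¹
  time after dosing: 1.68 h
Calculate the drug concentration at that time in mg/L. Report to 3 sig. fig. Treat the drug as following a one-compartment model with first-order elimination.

1.38 mg/L

Total dose = 19.2 × 116 = 2227 mg
C₀ = Dose / Vd = 2227 / 387 = 5.755 mg/L
C = C₀ · e^(−k·t) = 5.755 × e^(−0.8500 × 1.68)
  = 5.755 × 0.2398 = 1.380 mg/L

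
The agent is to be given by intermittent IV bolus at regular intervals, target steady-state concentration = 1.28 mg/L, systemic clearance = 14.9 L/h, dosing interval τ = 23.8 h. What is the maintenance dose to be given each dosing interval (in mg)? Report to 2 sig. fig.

At steady state, Dose/τ = Css × CL.
Dose = Css × CL × τ = 1.28 × 14.90 × 23.8 = 453.9 mg

450 mg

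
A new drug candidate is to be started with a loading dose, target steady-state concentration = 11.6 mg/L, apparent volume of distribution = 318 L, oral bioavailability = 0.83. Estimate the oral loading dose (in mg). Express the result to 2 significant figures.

LD = Css × Vd / F = 11.6 × 318 / 0.83 = 4444 mg

4400 mg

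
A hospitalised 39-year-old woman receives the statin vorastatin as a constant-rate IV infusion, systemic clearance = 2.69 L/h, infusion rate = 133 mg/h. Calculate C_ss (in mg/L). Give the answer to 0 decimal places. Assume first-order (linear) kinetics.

49 mg/L

At steady state Css = R₀ / CL = 133 / 2.690 = 49.44 mg/L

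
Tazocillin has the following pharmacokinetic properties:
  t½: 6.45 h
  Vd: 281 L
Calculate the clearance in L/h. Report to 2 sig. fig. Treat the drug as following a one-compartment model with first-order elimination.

k = ln2 / t½ = 0.693147 / 6.45 = 0.1075 h⁻¹
CL = k × Vd = 0.1075 × 281 = 30.21 L/h

30 L/h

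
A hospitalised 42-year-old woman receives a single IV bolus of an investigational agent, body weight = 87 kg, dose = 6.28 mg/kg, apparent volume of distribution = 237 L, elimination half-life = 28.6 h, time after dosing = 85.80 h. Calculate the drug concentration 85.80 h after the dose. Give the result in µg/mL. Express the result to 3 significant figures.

0.288 µg/mL

Total dose = 6.28 × 87 = 546.4 mg
C₀ = Dose / Vd = 546.4 / 237 = 2.305 mg/L
k = ln2 / t½ = 0.693147 / 28.6 = 0.02424 h⁻¹
t / t½ = 85.80 / 28.6 = 3 half-lives
C = C₀ × (1/2)^3 = 2.305 × 0.1250 = 0.2881 mg/L
(0.2881 mg/L = 0.2881 µg/mL)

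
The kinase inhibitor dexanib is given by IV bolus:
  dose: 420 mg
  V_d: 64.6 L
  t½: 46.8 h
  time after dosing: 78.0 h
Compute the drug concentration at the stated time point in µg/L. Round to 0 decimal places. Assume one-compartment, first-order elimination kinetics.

C₀ = Dose / Vd = 420.0 / 64.6 = 6.502 mg/L
k = ln2 / t½ = 0.693147 / 46.8 = 0.01481 h⁻¹
C = C₀ · e^(−k·t) = 6.502 × e^(−0.01481 × 78.0)
  = 6.502 × 0.3150 = 2.048 mg/L
Convert: 2.048 mg/L × 1000 = 2048 µg/L

2048 µg/L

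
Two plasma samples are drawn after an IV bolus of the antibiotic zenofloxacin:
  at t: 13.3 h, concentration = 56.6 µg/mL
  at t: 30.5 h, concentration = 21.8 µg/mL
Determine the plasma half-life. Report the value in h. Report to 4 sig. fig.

12.50 h

k = ln(C₁/C₂) / (t₂ − t₁) = ln(56.6/21.8) / (30.5 − 13.3)
  = 0.9541 / 17.20 = 0.05547 h⁻¹
t½ = ln2 / k = 0.693147 / 0.05547 = 12.50 h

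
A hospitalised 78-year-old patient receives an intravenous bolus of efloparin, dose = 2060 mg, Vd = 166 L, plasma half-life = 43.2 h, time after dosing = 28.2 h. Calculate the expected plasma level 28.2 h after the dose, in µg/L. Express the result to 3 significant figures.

C₀ = Dose / Vd = 2060 / 166 = 12.41 mg/L
k = ln2 / t½ = 0.693147 / 43.2 = 0.01605 h⁻¹
C = C₀ · e^(−k·t) = 12.41 × e^(−0.01605 × 28.2)
  = 12.41 × 0.6360 = 7.893 mg/L
Convert: 7.893 mg/L × 1000 = 7893 µg/L

7890 µg/L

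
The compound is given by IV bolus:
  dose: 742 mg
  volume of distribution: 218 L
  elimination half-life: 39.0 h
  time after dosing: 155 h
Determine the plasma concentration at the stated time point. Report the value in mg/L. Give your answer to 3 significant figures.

0.217 mg/L

C₀ = Dose / Vd = 742.0 / 218 = 3.404 mg/L
k = ln2 / t½ = 0.693147 / 39.0 = 0.01777 h⁻¹
C = C₀ · e^(−k·t) = 3.404 × e^(−0.01777 × 155)
  = 3.404 × 0.06365 = 0.2167 mg/L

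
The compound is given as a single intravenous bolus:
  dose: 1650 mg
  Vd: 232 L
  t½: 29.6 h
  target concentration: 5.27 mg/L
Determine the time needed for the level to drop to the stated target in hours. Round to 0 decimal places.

C₀ = Dose / Vd = 1650 / 232 = 7.112 mg/L
k = ln2 / t½ = 0.693147 / 29.6 = 0.02342 h⁻¹
t = ln(C₀ / C) / k = ln(7.112 / 5.27) / 0.02342
  = ln(1.350) / 0.02342 = 0.3001 / 0.02342 = 12.81 h

13 h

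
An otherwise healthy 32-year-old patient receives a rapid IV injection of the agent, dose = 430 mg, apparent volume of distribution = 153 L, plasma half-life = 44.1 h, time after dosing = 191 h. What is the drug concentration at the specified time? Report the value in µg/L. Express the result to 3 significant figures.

140 µg/L

C₀ = Dose / Vd = 430.0 / 153 = 2.810 mg/L
k = ln2 / t½ = 0.693147 / 44.1 = 0.01572 h⁻¹
C = C₀ · e^(−k·t) = 2.810 × e^(−0.01572 × 191)
  = 2.810 × 0.04966 = 0.1395 mg/L
Convert: 0.1395 mg/L × 1000 = 139.5 µg/L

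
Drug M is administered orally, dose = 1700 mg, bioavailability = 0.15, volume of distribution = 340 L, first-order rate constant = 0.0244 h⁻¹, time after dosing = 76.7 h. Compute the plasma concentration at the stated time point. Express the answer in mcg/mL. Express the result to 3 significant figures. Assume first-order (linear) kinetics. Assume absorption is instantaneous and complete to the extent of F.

Amount reaching circulation = F × Dose = 0.15 × 1700 = 255.0 mg
C₀ = F·Dose / Vd = 255.0 / 340 = 0.7500 mg/L
C = C₀ · e^(−k·t) = 0.7500 × e^(−0.02440 × 76.7)
  = 0.7500 × 0.1539 = 0.1154 mg/L
(0.1154 mg/L = 0.1154 mcg/mL)

0.115 mcg/mL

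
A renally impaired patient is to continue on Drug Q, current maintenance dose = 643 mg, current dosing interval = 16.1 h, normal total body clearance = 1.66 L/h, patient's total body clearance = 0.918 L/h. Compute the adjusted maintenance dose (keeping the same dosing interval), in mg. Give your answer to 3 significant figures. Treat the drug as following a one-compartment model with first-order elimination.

To keep the same average steady-state level, dosing rate must scale with clearance.
CL ratio = 0.918 / 1.66 = 0.5530
New dose (same interval) = 643 × 0.5530 = 355.6 mg

356 mg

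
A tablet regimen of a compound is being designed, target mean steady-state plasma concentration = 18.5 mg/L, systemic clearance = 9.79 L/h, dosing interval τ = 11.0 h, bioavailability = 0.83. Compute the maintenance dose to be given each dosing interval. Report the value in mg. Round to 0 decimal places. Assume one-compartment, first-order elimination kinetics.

2400 mg

At steady state, F × (Dose/τ) = Css × CL.
Dose = Css × CL × τ / F = 18.5 × 9.790 × 11.0 / 0.83 = 2400 mg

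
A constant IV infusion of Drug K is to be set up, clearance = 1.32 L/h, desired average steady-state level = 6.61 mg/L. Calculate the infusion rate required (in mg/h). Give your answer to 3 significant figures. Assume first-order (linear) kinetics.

At steady state, infusion rate R₀ = Css × CL = 6.61 × 1.320 = 8.725 mg/h

8.73 mg/h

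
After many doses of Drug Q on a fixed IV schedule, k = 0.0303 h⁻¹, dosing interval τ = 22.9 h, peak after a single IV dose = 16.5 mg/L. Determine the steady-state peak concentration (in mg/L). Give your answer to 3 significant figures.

33.0 mg/L

e^(−kτ) = e^(−0.03030 × 22.9) = 0.4996
Accumulation ratio R = 1 / (1 − e^(−kτ)) = 1 / (1 − 0.4996) = 1.998
Steady-state peak = C₀ × R = 16.5 × 1.998 = 32.97 mg/L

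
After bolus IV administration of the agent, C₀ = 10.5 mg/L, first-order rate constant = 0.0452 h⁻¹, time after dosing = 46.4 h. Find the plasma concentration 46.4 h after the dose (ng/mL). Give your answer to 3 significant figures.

1290 ng/mL

C = C₀ · e^(−k·t) = 10.50 × e^(−0.04520 × 46.4)
  = 10.50 × 0.1228 = 1.289 mg/L
Convert: 1.289 mg/L × 1000 = 1289 ng/mL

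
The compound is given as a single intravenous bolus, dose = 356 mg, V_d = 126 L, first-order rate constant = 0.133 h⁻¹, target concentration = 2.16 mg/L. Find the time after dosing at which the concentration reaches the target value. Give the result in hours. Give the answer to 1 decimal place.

2.0 h

C₀ = Dose / Vd = 356.0 / 126 = 2.825 mg/L
t = ln(C₀ / C) / k = ln(2.825 / 2.16) / 0.1330
  = ln(1.308) / 0.1330 = 0.2685 / 0.1330 = 2.019 h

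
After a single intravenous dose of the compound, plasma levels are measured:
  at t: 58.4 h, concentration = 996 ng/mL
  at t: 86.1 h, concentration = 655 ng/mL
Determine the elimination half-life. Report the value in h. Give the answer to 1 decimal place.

45.8 h

k = ln(C₁/C₂) / (t₂ − t₁) = ln(996/655) / (86.1 − 58.4)
  = 0.4191 / 27.70 = 0.01513 h⁻¹
t½ = ln2 / k = 0.693147 / 0.01513 = 45.81 h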